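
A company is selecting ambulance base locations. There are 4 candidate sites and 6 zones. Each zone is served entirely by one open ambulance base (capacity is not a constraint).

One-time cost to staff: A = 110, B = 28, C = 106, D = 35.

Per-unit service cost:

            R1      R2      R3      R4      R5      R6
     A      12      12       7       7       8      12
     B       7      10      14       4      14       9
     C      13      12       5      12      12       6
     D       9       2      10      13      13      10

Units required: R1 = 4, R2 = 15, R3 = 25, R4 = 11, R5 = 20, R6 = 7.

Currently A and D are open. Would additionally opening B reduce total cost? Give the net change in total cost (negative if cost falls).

Current service cost with {A, D}: 548.
Adding B: each zone re-picks its cheapest; new service cost 500, saving 48.
Extra fixed cost: 28. Net change = 28 − 48 = -20.
(Totals: 693 → 673.)

Yes — net change −20 (cost falls by 20).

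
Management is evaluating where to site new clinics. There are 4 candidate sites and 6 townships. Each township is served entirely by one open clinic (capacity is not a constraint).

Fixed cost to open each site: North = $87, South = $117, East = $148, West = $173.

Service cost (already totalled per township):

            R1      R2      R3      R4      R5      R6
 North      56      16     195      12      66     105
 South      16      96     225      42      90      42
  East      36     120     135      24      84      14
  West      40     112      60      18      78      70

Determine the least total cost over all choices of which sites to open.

For any fixed open set, each township goes to its cheapest open site; total = fixed + service.
{North, East}: R1→East 36, R2→North 16, R3→East 135, R4→North 12, R5→North 66, R6→East 14. Service 279; fixed 235; total 514.
{North, West}: service 264 + fixed 260 = 524
{North}: R1→North 56, R2→North 16, R3→North 195, R4→North 12, R5→North 66, R6→North 105. Service 450; fixed 87; total 537.
{North, South, East, West}: service 184 + fixed 525 = 709
No other subset beats 514.

Minimum total cost: 514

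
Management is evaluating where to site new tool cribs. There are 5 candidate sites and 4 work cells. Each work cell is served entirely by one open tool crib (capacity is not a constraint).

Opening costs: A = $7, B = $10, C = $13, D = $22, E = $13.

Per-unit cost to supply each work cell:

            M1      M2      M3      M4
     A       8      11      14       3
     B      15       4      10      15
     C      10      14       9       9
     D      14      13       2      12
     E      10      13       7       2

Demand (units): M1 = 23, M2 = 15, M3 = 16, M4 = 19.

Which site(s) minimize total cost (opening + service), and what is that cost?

Open A, B, D and E; minimum total cost 366.

For any fixed open set, each work cell goes to its cheapest open site; total = fixed + service.
{A, B, D, E}: M1→A 8·23=184, M2→B 4·15=60, M3→D 2·16=32, M4→E 2·19=38. Service 314; fixed 52; total 366.
{A, B, D}: M1→A 8·23=184, M2→B 4·15=60, M3→D 2·16=32, M4→A 3·19=57. Service 333; fixed 39; total 372.
{A, B, C, D, E}: M1→A 8·23=184, M2→B 4·15=60, M3→D 2·16=32, M4→E 2·19=38. Service 314; fixed 65; total 379.
{A}: service 630 + fixed 7 = 637
No other subset beats 366.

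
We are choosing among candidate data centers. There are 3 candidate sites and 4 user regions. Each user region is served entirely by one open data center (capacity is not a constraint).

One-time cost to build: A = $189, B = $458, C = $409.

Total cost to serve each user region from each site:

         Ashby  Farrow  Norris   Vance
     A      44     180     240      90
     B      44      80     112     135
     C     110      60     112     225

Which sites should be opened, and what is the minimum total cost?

For any fixed open set, each user region goes to its cheapest open site; total = fixed + service.
{A}: Ashby→A 44, Farrow→A 180, Norris→A 240, Vance→A 90. Service 554; fixed 189; total 743.
{B}: Ashby→B 44, Farrow→B 80, Norris→B 112, Vance→B 135. Service 371; fixed 458; total 829.
{A, C}: Ashby→A 44, Farrow→C 60, Norris→C 112, Vance→A 90. Service 306; fixed 598; total 904.
{A, B, C}: service 306 + fixed 1056 = 1362
No other subset beats 743.

Open A only; minimum total cost 743.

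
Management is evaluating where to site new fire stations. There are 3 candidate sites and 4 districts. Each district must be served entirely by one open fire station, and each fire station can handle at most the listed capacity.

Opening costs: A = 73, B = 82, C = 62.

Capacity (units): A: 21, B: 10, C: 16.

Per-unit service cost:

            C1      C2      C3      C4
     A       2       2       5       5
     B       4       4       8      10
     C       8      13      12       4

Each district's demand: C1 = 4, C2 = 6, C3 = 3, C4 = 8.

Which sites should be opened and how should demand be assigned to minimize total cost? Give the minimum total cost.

Open {A}: C1→A 2·4=8, C2→A 2·6=12, C3→A 5·3=15, C4→A 5·8=40.
Loads: A carries 21/21. Service 75; fixed 73; total 148.
Next best feasible plan costs 202.

Minimum total cost: 148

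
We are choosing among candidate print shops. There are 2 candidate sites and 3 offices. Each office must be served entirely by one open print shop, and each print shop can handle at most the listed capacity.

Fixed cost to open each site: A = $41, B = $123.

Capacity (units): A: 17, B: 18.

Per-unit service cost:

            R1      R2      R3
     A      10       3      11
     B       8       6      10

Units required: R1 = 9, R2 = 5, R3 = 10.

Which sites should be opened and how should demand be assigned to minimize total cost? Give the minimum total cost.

Minimum total cost: 361

Open {A, B}: R1→B 8·9=72, R2→A 3·5=15, R3→A 11·10=110.
Loads: A carries 15/17, B carries 9/18. Service 197; fixed 164; total 361.
Next best feasible plan costs 369.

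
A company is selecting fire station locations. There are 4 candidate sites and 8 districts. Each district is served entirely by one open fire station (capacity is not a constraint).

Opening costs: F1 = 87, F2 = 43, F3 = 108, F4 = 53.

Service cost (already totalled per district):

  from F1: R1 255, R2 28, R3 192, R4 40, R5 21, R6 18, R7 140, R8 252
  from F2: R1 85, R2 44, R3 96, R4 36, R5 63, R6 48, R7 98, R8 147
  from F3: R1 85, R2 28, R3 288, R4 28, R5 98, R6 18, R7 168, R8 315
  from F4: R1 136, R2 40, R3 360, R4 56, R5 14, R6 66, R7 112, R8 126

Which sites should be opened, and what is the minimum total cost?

Open F2 and F4; minimum total cost 639.

For any fixed open set, each district goes to its cheapest open site; total = fixed + service.
{F2, F4}: R1→F2 85, R2→F4 40, R3→F2 96, R4→F2 36, R5→F4 14, R6→F2 48, R7→F2 98, R8→F4 126. Service 543; fixed 96; total 639.
{F1, F2}: R1→F2 85, R2→F1 28, R3→F2 96, R4→F2 36, R5→F1 21, R6→F1 18, R7→F2 98, R8→F2 147. Service 529; fixed 130; total 659.
{F2}: service 617 + fixed 43 = 660
{F1, F2, F3, F4}: service 493 + fixed 291 = 784
No other subset beats 639.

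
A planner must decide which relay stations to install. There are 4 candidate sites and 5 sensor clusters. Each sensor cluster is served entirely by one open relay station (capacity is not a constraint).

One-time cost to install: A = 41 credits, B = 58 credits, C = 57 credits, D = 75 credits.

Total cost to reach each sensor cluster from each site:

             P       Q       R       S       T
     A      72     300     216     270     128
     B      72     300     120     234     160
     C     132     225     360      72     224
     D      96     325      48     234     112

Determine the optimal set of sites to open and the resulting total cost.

For any fixed open set, each sensor cluster goes to its cheapest open site; total = fixed + service.
{C, D}: P→D 96, Q→C 225, R→D 48, S→C 72, T→D 112. Service 553; fixed 132; total 685.
{A, C, D}: service 529 + fixed 173 = 702
{B, C, D}: service 529 + fixed 190 = 719
{A, B, C, D}: service 529 + fixed 231 = 760
No other subset beats 685.

Open C and D; minimum total cost 685.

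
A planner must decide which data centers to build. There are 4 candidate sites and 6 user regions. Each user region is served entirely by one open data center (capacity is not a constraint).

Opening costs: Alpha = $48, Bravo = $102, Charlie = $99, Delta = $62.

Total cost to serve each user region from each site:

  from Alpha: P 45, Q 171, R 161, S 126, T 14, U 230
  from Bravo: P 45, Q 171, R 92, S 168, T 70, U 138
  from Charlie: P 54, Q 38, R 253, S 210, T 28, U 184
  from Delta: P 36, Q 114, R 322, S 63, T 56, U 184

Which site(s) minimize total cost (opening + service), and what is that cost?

Open Bravo, Charlie and Delta; minimum total cost 658.

For any fixed open set, each user region goes to its cheapest open site; total = fixed + service.
{Bravo, Charlie, Delta}: P→Delta 36, Q→Charlie 38, R→Bravo 92, S→Delta 63, T→Charlie 28, U→Bravo 138. Service 395; fixed 263; total 658.
{Bravo, Delta}: service 499 + fixed 164 = 663
{Alpha, Bravo, Delta}: service 457 + fixed 212 = 669
{Alpha, Bravo, Charlie, Delta}: service 381 + fixed 311 = 692
No other subset beats 658.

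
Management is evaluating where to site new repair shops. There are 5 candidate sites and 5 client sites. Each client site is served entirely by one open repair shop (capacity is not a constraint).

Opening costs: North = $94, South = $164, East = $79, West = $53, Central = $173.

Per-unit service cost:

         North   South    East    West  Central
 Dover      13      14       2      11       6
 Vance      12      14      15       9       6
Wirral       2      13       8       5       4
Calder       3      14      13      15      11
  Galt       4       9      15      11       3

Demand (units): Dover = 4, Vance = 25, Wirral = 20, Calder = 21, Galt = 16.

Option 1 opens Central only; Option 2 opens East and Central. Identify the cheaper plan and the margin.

Option 1 is cheaper by 63.

Option 1: {Central}: Dover→Central 6·4=24, Vance→Central 6·25=150, Wirral→Central 4·20=80, Calder→Central 11·21=231, Galt→Central 3·16=48. Service 533; fixed 173; total 706.
Option 2: {East, Central}: Dover→East 2·4=8, Vance→Central 6·25=150, Wirral→Central 4·20=80, Calder→Central 11·21=231, Galt→Central 3·16=48. Service 517; fixed 252; total 769.
Difference: |706 − 769| = 63.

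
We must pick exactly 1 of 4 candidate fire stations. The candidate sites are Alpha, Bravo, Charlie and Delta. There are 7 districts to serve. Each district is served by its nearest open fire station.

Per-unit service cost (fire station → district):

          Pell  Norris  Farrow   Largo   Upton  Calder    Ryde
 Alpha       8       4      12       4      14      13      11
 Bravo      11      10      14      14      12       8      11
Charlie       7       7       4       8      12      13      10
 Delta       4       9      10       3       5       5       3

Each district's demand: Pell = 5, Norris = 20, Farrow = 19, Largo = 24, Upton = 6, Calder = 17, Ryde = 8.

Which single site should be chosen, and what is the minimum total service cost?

With exactly 1 open, each district uses its cheapest among the chosen.
{Delta}: Pell→Delta 4·5=20, Norris→Delta 9·20=180, Farrow→Delta 10·19=190, Largo→Delta 3·24=72, Upton→Delta 5·6=30, Calder→Delta 5·17=85, Ryde→Delta 3·8=24. Service cost 601.
{Charlie}: service cost 816
{Alpha}: service cost 837
Among all 4 size-1 choices, {Delta} is lowest.

Choose Delta only; total service cost 601.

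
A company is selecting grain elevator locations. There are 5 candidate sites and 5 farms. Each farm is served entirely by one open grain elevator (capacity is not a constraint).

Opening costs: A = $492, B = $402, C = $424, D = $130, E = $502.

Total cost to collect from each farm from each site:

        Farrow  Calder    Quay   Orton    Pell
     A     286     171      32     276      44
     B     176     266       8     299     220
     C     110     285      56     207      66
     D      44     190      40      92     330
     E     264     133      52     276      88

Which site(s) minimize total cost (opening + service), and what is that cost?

Open D only; minimum total cost 826.

For any fixed open set, each farm goes to its cheapest open site; total = fixed + service.
{D}: Farrow→D 44, Calder→D 190, Quay→D 40, Orton→D 92, Pell→D 330. Service 696; fixed 130; total 826.
{C, D}: Farrow→D 44, Calder→D 190, Quay→D 40, Orton→D 92, Pell→C 66. Service 432; fixed 554; total 986.
{A, D}: Farrow→D 44, Calder→A 171, Quay→A 32, Orton→D 92, Pell→A 44. Service 383; fixed 622; total 1005.
{A, B, C, D, E}: service 321 + fixed 1950 = 2271
No other subset beats 826.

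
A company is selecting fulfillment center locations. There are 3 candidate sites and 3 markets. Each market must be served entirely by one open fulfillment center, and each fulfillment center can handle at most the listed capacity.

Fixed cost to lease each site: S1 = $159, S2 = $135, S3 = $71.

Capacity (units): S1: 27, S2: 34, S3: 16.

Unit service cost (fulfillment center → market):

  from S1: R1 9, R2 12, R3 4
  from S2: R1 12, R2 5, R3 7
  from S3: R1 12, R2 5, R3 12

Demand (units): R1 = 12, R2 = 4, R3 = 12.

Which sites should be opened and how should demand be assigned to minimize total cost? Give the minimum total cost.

Open {S2}: R1→S2 12·12=144, R2→S2 5·4=20, R3→S2 7·12=84.
Loads: S2 carries 28/34. Service 248; fixed 135; total 383.
Next best feasible plan costs 406.

Minimum total cost: 383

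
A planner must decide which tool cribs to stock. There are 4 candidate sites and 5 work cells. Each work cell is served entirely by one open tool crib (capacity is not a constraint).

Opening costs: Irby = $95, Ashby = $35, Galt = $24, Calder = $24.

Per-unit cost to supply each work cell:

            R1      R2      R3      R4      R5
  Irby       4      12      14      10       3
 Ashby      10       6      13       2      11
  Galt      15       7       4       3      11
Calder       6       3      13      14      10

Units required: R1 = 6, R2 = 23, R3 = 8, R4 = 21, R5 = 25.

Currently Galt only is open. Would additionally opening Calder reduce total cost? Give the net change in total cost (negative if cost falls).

Current service cost with {Galt}: 621.
Adding Calder: each work cell re-picks its cheapest; new service cost 450, saving 171.
Extra fixed cost: 24. Net change = 24 − 171 = -147.
(Totals: 645 → 498.)

Yes — net change −147 (cost falls by 147).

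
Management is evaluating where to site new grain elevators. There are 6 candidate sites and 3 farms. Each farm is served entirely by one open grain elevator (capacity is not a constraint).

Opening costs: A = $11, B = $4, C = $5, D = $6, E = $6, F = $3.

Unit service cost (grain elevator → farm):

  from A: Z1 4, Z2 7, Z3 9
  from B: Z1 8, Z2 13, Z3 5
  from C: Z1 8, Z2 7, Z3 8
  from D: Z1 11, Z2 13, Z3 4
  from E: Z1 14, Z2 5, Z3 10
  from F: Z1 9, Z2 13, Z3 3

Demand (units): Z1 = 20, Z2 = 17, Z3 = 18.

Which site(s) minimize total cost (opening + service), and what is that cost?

For any fixed open set, each farm goes to its cheapest open site; total = fixed + service.
{A, E, F}: Z1→A 4·20=80, Z2→E 5·17=85, Z3→F 3·18=54. Service 219; fixed 20; total 239.
{A, B, E, F}: Z1→A 4·20=80, Z2→E 5·17=85, Z3→F 3·18=54. Service 219; fixed 24; total 243.
{A, C, E, F}: service 219 + fixed 25 = 244
{A, B, C, D, E, F}: service 219 + fixed 35 = 254
No other subset beats 239.

Open A, E and F; minimum total cost 239.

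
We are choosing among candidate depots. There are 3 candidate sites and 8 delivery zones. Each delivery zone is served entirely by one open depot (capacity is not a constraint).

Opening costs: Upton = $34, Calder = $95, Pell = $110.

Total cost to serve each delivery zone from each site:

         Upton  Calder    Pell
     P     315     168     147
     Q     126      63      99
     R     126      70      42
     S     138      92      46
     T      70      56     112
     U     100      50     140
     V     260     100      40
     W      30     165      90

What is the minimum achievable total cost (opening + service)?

Minimum total cost: 713

For any fixed open set, each delivery zone goes to its cheapest open site; total = fixed + service.
{Upton, Calder, Pell}: P→Pell 147, Q→Calder 63, R→Pell 42, S→Pell 46, T→Calder 56, U→Calder 50, V→Pell 40, W→Upton 30. Service 474; fixed 239; total 713.
{Upton, Pell}: P→Pell 147, Q→Pell 99, R→Pell 42, S→Pell 46, T→Upton 70, U→Upton 100, V→Pell 40, W→Upton 30. Service 574; fixed 144; total 718.
{Calder, Pell}: service 534 + fixed 205 = 739
{Upton}: P→Upton 315, Q→Upton 126, R→Upton 126, S→Upton 138, T→Upton 70, U→Upton 100, V→Upton 260, W→Upton 30. Service 1165; fixed 34; total 1199.
No other subset beats 713.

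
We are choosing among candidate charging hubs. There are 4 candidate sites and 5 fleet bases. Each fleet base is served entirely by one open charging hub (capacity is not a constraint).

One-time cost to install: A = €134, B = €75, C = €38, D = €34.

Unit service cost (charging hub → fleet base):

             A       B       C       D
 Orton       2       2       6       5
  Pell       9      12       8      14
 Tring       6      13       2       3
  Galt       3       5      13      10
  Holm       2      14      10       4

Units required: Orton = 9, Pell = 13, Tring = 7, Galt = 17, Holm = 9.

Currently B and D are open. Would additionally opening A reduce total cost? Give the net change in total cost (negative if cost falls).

No — net change +43 (cost rises by 43).

Current service cost with {B, D}: 316.
Adding A: each fleet base re-picks its cheapest; new service cost 225, saving 91.
Extra fixed cost: 134. Net change = 134 − 91 = 43.
(Totals: 425 → 468.)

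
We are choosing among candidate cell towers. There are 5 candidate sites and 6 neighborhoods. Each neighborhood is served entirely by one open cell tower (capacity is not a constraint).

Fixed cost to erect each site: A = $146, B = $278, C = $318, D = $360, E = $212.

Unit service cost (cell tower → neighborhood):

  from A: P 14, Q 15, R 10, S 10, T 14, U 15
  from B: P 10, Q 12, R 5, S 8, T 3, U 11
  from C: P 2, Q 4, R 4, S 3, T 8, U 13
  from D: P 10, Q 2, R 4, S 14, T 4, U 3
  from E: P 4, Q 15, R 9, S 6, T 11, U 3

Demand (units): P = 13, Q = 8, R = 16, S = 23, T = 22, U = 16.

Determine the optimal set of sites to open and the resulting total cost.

For any fixed open set, each neighborhood goes to its cheapest open site; total = fixed + service.
{C}: P→C 2·13=26, Q→C 4·8=32, R→C 4·16=64, S→C 3·23=69, T→C 8·22=176, U→C 13·16=208. Service 575; fixed 318; total 893.
{C, E}: service 415 + fixed 530 = 945
{E}: P→E 4·13=52, Q→E 15·8=120, R→E 9·16=144, S→E 6·23=138, T→E 11·22=242, U→E 3·16=48. Service 744; fixed 212; total 956.
{A, B, C, D, E}: P→C 2·13=26, Q→D 2·8=16, R→C 4·16=64, S→C 3·23=69, T→B 3·22=66, U→D 3·16=48. Service 289; fixed 1314; total 1603.
No other subset beats 893.

Open C only; minimum total cost 893.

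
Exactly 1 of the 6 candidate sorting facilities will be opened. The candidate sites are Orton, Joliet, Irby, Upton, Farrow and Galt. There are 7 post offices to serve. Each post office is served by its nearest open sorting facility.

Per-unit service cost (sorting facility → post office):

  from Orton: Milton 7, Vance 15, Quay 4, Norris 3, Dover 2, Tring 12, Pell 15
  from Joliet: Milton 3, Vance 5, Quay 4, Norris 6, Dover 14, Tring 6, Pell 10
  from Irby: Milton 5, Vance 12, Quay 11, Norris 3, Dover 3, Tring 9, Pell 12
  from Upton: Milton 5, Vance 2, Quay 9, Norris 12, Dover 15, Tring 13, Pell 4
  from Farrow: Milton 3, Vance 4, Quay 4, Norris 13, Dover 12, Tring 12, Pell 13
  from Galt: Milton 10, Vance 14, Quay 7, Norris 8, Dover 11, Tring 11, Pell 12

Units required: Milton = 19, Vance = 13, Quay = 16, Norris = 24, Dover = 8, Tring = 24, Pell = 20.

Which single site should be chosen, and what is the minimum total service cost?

Choose Joliet only; total service cost 786.

With exactly 1 open, each post office uses its cheapest among the chosen.
{Joliet}: Milton→Joliet 3·19=57, Vance→Joliet 5·13=65, Quay→Joliet 4·16=64, Norris→Joliet 6·24=144, Dover→Joliet 14·8=112, Tring→Joliet 6·24=144, Pell→Joliet 10·20=200. Service cost 786.
{Irby}: service cost 979
{Upton}: service cost 1065
Among all 6 size-1 choices, {Joliet} is lowest.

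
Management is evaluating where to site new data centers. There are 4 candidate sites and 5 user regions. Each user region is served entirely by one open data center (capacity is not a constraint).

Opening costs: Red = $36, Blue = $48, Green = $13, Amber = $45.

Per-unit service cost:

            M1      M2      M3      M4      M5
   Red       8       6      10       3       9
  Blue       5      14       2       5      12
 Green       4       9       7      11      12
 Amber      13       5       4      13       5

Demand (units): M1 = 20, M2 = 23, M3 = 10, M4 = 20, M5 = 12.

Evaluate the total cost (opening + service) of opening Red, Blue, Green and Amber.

Each user region is assigned to its cheapest site among the open ones.
{Red, Blue, Green, Amber}: M1→Green 4·20=80, M2→Amber 5·23=115, M3→Blue 2·10=20, M4→Red 3·20=60, M5→Amber 5·12=60. Service 335; fixed 142; total 477.

Total cost: 477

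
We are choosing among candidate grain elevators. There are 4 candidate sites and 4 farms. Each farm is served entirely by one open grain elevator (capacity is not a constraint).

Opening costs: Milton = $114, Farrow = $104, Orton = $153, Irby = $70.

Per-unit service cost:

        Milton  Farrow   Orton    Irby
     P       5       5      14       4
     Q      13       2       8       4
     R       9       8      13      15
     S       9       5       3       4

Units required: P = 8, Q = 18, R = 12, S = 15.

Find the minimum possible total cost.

Minimum total cost: 351

For any fixed open set, each farm goes to its cheapest open site; total = fixed + service.
{Farrow}: P→Farrow 5·8=40, Q→Farrow 2·18=36, R→Farrow 8·12=96, S→Farrow 5·15=75. Service 247; fixed 104; total 351.
{Farrow, Irby}: P→Irby 4·8=32, Q→Farrow 2·18=36, R→Farrow 8·12=96, S→Irby 4·15=60. Service 224; fixed 174; total 398.
{Irby}: service 344 + fixed 70 = 414
{Milton, Farrow, Orton, Irby}: service 209 + fixed 441 = 650
No other subset beats 351.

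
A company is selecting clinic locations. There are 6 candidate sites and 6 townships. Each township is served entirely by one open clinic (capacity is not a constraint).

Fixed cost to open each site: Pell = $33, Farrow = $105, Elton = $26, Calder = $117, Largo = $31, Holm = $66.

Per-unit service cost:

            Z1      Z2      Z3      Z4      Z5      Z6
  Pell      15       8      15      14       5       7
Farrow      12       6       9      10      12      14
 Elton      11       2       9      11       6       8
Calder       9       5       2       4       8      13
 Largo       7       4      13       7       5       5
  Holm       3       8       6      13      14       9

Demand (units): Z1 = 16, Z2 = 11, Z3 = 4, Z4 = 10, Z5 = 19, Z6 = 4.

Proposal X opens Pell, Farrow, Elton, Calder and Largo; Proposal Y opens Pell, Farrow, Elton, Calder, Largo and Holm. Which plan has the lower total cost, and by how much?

Proposal X: {Pell, Farrow, Elton, Calder, Largo}: Z1→Largo 7·16=112, Z2→Elton 2·11=22, Z3→Calder 2·4=8, Z4→Calder 4·10=40, Z5→Pell 5·19=95, Z6→Largo 5·4=20. Service 297; fixed 312; total 609.
Proposal Y: {Pell, Farrow, Elton, Calder, Largo, Holm}: Z1→Holm 3·16=48, Z2→Elton 2·11=22, Z3→Calder 2·4=8, Z4→Calder 4·10=40, Z5→Pell 5·19=95, Z6→Largo 5·4=20. Service 233; fixed 378; total 611.
Difference: |609 − 611| = 2.

Proposal X is cheaper by 2.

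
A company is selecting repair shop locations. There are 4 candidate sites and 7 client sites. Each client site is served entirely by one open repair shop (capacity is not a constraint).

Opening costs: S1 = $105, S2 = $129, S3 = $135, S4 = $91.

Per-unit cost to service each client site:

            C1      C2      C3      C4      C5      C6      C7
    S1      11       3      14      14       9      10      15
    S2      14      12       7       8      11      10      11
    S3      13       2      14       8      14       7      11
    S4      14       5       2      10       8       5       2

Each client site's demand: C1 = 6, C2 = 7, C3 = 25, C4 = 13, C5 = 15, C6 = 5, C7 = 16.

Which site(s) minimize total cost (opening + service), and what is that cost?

For any fixed open set, each client site goes to its cheapest open site; total = fixed + service.
{S4}: C1→S4 14·6=84, C2→S4 5·7=35, C3→S4 2·25=50, C4→S4 10·13=130, C5→S4 8·15=120, C6→S4 5·5=25, C7→S4 2·16=32. Service 476; fixed 91; total 567.
{S1, S4}: service 444 + fixed 196 = 640
{S3, S4}: C1→S3 13·6=78, C2→S3 2·7=14, C3→S4 2·25=50, C4→S3 8·13=104, C5→S4 8·15=120, C6→S4 5·5=25, C7→S4 2·16=32. Service 423; fixed 226; total 649.
{S1, S2, S3, S4}: service 411 + fixed 460 = 871
No other subset beats 567.

Open S4 only; minimum total cost 567.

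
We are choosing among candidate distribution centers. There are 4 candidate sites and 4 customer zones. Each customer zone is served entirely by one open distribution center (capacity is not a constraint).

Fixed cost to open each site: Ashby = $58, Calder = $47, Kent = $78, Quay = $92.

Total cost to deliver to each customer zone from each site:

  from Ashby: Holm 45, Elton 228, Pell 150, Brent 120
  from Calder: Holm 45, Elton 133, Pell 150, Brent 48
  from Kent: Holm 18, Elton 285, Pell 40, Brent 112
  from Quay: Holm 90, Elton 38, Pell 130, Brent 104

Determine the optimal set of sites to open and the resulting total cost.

For any fixed open set, each customer zone goes to its cheapest open site; total = fixed + service.
{Calder, Kent, Quay}: Holm→Kent 18, Elton→Quay 38, Pell→Kent 40, Brent→Calder 48. Service 144; fixed 217; total 361.
{Calder, Kent}: service 239 + fixed 125 = 364
{Kent, Quay}: service 200 + fixed 170 = 370
{Ashby, Calder, Kent, Quay}: Holm→Kent 18, Elton→Quay 38, Pell→Kent 40, Brent→Calder 48. Service 144; fixed 275; total 419.
(All 15 nonempty subsets were checked; Calder, Kent and Quay is lowest.)

Open Calder, Kent and Quay; minimum total cost 361.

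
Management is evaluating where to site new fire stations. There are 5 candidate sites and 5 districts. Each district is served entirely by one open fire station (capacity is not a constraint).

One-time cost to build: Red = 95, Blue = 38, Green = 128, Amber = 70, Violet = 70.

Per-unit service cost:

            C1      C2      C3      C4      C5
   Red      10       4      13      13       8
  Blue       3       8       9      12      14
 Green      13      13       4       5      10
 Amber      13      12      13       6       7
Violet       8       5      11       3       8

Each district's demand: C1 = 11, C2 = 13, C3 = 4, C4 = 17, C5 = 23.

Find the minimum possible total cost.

Minimum total cost: 477

For any fixed open set, each district goes to its cheapest open site; total = fixed + service.
{Blue, Violet}: C1→Blue 3·11=33, C2→Violet 5·13=65, C3→Blue 9·4=36, C4→Violet 3·17=51, C5→Violet 8·23=184. Service 369; fixed 108; total 477.
{Violet}: C1→Violet 8·11=88, C2→Violet 5·13=65, C3→Violet 11·4=44, C4→Violet 3·17=51, C5→Violet 8·23=184. Service 432; fixed 70; total 502.
{Blue, Amber, Violet}: C1→Blue 3·11=33, C2→Violet 5·13=65, C3→Blue 9·4=36, C4→Violet 3·17=51, C5→Amber 7·23=161. Service 346; fixed 178; total 524.
{Red, Blue, Green, Amber, Violet}: service 313 + fixed 401 = 714
No other subset beats 477.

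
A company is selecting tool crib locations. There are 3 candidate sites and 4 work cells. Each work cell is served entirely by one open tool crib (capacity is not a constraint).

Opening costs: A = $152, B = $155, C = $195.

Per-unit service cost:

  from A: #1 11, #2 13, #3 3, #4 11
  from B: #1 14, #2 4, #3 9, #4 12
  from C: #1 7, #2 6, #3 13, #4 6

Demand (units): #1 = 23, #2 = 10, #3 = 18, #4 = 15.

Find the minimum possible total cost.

Minimum total cost: 712

For any fixed open set, each work cell goes to its cheapest open site; total = fixed + service.
{A, C}: #1→C 7·23=161, #2→C 6·10=60, #3→A 3·18=54, #4→C 6·15=90. Service 365; fixed 347; total 712.
{C}: service 545 + fixed 195 = 740
{A}: #1→A 11·23=253, #2→A 13·10=130, #3→A 3·18=54, #4→A 11·15=165. Service 602; fixed 152; total 754.
{A, B, C}: #1→C 7·23=161, #2→B 4·10=40, #3→A 3·18=54, #4→C 6·15=90. Service 345; fixed 502; total 847.
No other subset beats 712.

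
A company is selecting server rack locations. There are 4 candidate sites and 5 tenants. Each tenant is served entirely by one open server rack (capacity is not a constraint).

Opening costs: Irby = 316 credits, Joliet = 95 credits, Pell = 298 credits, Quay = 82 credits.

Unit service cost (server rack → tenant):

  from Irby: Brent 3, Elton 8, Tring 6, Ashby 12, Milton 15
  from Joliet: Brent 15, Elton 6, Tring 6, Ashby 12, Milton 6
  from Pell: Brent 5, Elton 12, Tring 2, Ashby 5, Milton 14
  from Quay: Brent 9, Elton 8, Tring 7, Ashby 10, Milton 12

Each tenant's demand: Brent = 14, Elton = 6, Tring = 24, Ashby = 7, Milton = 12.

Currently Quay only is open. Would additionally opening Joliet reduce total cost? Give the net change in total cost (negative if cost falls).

Current service cost with {Quay}: 556.
Adding Joliet: each tenant re-picks its cheapest; new service cost 448, saving 108.
Extra fixed cost: 95. Net change = 95 − 108 = -13.
(Totals: 638 → 625.)

Yes — net change −13 (cost falls by 13).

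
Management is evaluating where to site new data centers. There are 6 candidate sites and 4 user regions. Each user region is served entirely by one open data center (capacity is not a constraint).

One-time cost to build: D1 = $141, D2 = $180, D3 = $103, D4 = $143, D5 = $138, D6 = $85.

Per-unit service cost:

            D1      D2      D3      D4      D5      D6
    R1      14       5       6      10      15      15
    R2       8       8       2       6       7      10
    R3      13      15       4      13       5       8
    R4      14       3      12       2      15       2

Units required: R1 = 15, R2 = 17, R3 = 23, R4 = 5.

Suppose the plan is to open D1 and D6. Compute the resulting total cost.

Each user region is assigned to its cheapest site among the open ones.
{D1, D6}: R1→D1 14·15=210, R2→D1 8·17=136, R3→D6 8·23=184, R4→D6 2·5=10. Service 540; fixed 226; total 766.

Total cost: 766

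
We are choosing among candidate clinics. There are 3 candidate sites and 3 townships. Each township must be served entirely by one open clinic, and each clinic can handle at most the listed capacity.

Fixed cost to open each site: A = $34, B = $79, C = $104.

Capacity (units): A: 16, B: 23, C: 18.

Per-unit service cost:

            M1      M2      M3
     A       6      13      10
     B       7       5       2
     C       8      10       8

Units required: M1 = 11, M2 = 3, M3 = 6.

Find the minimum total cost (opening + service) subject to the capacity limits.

Minimum total cost: 183

Open {B}: M1→B 7·11=77, M2→B 5·3=15, M3→B 2·6=12.
Loads: B carries 20/23. Service 104; fixed 79; total 183.
Next best feasible plan costs 206.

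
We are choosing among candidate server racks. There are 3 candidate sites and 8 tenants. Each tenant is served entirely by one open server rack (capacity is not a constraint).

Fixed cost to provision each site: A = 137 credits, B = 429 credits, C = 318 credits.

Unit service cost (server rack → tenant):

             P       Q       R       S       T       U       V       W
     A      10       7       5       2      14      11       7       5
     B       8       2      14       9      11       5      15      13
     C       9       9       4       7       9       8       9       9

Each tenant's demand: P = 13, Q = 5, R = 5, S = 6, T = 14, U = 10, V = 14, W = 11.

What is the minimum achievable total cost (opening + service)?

Minimum total cost: 798

For any fixed open set, each tenant goes to its cheapest open site; total = fixed + service.
{A}: P→A 10·13=130, Q→A 7·5=35, R→A 5·5=25, S→A 2·6=12, T→A 14·14=196, U→A 11·10=110, V→A 7·14=98, W→A 5·11=55. Service 661; fixed 137; total 798.
{C}: P→C 9·13=117, Q→C 9·5=45, R→C 4·5=20, S→C 7·6=42, T→C 9·14=126, U→C 8·10=80, V→C 9·14=126, W→C 9·11=99. Service 655; fixed 318; total 973.
{A, C}: service 543 + fixed 455 = 998
{A, B, C}: service 475 + fixed 884 = 1359
No other subset beats 798.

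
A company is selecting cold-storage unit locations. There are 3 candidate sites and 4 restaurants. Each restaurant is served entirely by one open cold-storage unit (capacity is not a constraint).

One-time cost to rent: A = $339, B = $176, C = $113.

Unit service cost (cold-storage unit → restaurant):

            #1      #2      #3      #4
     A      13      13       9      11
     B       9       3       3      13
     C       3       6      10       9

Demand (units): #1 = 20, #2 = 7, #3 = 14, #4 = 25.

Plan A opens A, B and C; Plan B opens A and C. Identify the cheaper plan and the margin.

Plan B is cheaper by 71.

Plan A: {A, B, C}: #1→C 3·20=60, #2→B 3·7=21, #3→B 3·14=42, #4→C 9·25=225. Service 348; fixed 628; total 976.
Plan B: {A, C}: #1→C 3·20=60, #2→C 6·7=42, #3→A 9·14=126, #4→C 9·25=225. Service 453; fixed 452; total 905.
Difference: |976 − 905| = 71.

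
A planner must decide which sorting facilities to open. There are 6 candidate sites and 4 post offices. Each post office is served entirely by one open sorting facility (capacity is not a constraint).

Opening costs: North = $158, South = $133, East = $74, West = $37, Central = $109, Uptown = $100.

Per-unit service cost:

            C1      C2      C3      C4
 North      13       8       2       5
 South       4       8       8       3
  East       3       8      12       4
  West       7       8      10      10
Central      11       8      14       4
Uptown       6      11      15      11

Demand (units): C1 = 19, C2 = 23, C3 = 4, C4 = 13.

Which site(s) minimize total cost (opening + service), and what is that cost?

Open East only; minimum total cost 415.

For any fixed open set, each post office goes to its cheapest open site; total = fixed + service.
{East}: C1→East 3·19=57, C2→East 8·23=184, C3→East 12·4=48, C4→East 4·13=52. Service 341; fixed 74; total 415.
{East, West}: service 333 + fixed 111 = 444
{South}: C1→South 4·19=76, C2→South 8·23=184, C3→South 8·4=32, C4→South 3·13=39. Service 331; fixed 133; total 464.
{North, South, East, West, Central, Uptown}: service 288 + fixed 611 = 899
No other subset beats 415.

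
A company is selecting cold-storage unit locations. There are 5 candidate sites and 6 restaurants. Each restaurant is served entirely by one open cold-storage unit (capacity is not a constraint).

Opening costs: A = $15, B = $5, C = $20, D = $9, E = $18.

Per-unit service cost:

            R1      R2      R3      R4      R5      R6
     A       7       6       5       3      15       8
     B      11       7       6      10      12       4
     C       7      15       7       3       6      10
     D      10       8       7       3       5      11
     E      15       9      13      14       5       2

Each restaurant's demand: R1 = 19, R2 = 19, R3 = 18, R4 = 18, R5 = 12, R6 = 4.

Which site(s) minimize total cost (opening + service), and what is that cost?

For any fixed open set, each restaurant goes to its cheapest open site; total = fixed + service.
{A, E}: R1→A 7·19=133, R2→A 6·19=114, R3→A 5·18=90, R4→A 3·18=54, R5→E 5·12=60, R6→E 2·4=8. Service 459; fixed 33; total 492.
{A, B, D}: service 467 + fixed 29 = 496
{A, B, E}: R1→A 7·19=133, R2→A 6·19=114, R3→A 5·18=90, R4→A 3·18=54, R5→E 5·12=60, R6→E 2·4=8. Service 459; fixed 38; total 497.
{A, B, C, D, E}: R1→A 7·19=133, R2→A 6·19=114, R3→A 5·18=90, R4→A 3·18=54, R5→D 5·12=60, R6→E 2·4=8. Service 459; fixed 67; total 526.
No other subset beats 492.

Open A and E; minimum total cost 492.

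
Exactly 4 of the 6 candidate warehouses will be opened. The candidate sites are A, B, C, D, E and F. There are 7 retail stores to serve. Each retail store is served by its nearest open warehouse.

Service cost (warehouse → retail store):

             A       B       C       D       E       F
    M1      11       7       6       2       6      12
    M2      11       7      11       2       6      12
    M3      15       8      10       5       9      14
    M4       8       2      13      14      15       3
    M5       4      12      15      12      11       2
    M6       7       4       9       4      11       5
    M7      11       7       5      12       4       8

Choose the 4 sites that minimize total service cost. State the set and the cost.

Choose B, D, E and F; total service cost 21.

With exactly 4 open, each retail store uses its cheapest among the chosen.
{B, D, E, F}: M1→D 2, M2→D 2, M3→D 5, M4→B 2, M5→F 2, M6→B 4, M7→E 4. Service cost 21.
{A, D, E, F}: service cost 22
{B, C, D, F}: service cost 22
Among all 15 size-4 choices, {B, D, E, F} is lowest.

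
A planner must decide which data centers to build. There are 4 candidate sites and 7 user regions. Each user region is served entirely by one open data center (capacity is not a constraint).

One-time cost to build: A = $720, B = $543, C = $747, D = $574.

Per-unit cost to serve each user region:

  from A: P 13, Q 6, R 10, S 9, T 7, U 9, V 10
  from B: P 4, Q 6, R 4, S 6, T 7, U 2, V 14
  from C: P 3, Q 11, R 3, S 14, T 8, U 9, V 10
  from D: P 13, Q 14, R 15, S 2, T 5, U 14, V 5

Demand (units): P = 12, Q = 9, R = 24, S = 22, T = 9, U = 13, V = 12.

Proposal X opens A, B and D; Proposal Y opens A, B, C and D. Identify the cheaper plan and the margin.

Proposal X is cheaper by 711.

Proposal X: {A, B, D}: P→B 4·12=48, Q→A 6·9=54, R→B 4·24=96, S→D 2·22=44, T→D 5·9=45, U→B 2·13=26, V→D 5·12=60. Service 373; fixed 1837; total 2210.
Proposal Y: {A, B, C, D}: P→C 3·12=36, Q→A 6·9=54, R→C 3·24=72, S→D 2·22=44, T→D 5·9=45, U→B 2·13=26, V→D 5·12=60. Service 337; fixed 2584; total 2921.
Difference: |2210 − 2921| = 711.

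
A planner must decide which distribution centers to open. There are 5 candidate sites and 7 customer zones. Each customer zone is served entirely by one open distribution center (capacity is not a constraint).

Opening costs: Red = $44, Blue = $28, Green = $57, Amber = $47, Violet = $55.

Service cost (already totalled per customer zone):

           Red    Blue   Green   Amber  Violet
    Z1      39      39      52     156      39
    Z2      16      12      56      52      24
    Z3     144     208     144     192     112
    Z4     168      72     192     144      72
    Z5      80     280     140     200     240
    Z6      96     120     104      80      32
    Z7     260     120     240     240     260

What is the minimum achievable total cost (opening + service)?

Minimum total cost: 594

For any fixed open set, each customer zone goes to its cheapest open site; total = fixed + service.
{Red, Blue, Violet}: Z1→Red 39, Z2→Blue 12, Z3→Violet 112, Z4→Blue 72, Z5→Red 80, Z6→Violet 32, Z7→Blue 120. Service 467; fixed 127; total 594.
{Red, Blue}: Z1→Red 39, Z2→Blue 12, Z3→Red 144, Z4→Blue 72, Z5→Red 80, Z6→Red 96, Z7→Blue 120. Service 563; fixed 72; total 635.
{Red, Blue, Amber, Violet}: Z1→Red 39, Z2→Blue 12, Z3→Violet 112, Z4→Blue 72, Z5→Red 80, Z6→Violet 32, Z7→Blue 120. Service 467; fixed 174; total 641.
{Red, Blue, Green, Amber, Violet}: Z1→Red 39, Z2→Blue 12, Z3→Violet 112, Z4→Blue 72, Z5→Red 80, Z6→Violet 32, Z7→Blue 120. Service 467; fixed 231; total 698.
No other subset beats 594.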